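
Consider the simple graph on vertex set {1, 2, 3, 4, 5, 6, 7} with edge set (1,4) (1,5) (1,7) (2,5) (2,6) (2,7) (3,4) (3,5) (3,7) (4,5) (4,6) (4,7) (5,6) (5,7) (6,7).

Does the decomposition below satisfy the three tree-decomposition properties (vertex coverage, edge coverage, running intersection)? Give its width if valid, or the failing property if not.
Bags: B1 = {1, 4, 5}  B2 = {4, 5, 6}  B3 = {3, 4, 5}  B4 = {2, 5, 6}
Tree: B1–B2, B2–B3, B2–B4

A tree decomposition must satisfy three properties: every vertex lies in some bag; for every edge, both endpoints lie together in some bag; and for every vertex, the bags containing it form a connected subtree. Here vertex 7 appears in no bag, so the decomposition is invalid.

No — vertex 7 appears in no bag.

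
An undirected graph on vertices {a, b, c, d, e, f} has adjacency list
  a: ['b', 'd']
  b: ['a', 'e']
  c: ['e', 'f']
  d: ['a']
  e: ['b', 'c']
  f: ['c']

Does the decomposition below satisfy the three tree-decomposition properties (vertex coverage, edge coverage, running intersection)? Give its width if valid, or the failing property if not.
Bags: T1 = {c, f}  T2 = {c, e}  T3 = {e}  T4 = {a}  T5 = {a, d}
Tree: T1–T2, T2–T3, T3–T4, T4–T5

A tree decomposition must satisfy three properties: every vertex lies in some bag; for every edge, both endpoints lie together in some bag; and for every vertex, the bags containing it form a connected subtree. Here vertex b appears in no bag, so the decomposition is invalid.

No — vertex b appears in no bag.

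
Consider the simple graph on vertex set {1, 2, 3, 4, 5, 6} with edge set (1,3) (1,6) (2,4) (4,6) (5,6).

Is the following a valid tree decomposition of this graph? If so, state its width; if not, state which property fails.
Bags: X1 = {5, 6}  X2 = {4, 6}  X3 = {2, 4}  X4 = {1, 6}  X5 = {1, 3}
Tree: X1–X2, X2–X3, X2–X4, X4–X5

Vertex coverage: the bags together contain {1, 2, 3, 4, 5, 6}, the full vertex set. Edge coverage: each edge of G has both endpoints in at least one bag. Running intersection: for every vertex, the bags containing it form a connected subtree. All three properties hold, so this is a valid tree decomposition of width max|bag| − 1 = 1, and hence tw(G) ≤ 1.

Yes; width 1.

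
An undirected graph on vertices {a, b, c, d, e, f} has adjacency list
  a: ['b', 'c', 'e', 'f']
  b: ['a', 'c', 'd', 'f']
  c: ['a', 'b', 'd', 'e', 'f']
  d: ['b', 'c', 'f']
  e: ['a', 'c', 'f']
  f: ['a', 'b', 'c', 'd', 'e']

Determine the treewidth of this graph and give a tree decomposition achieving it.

Treewidth 3.
One optimal decomposition is:
Bags: B1 = {b, c, d, f}  B2 = {a, b, c, f}  B3 = {a, c, e, f}
Tree: B1–B2, B2–B3

The largest bag has 4 vertices, giving width 3; this decomposition certifies tw(G) ≤ 3. For the lower bound, the 4 vertices {b, c, d, f} are pairwise adjacent, and any tree decomposition puts a clique entirely inside one bag — forcing width ≥ 3. Combining the bounds, tw(G) = 3.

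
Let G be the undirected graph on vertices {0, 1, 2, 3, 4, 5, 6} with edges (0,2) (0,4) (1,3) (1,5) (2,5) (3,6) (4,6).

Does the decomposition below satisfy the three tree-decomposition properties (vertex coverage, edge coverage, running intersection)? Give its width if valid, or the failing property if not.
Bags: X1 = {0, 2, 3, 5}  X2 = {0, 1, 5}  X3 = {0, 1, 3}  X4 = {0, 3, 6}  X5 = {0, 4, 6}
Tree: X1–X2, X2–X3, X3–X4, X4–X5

No — bags containing vertex 3 are not connected in the tree.

A tree decomposition must satisfy three properties: every vertex lies in some bag; for every edge, both endpoints lie together in some bag; and for every vertex, the bags containing it form a connected subtree. Here bags containing vertex 3 are not connected in the tree, so the decomposition is invalid.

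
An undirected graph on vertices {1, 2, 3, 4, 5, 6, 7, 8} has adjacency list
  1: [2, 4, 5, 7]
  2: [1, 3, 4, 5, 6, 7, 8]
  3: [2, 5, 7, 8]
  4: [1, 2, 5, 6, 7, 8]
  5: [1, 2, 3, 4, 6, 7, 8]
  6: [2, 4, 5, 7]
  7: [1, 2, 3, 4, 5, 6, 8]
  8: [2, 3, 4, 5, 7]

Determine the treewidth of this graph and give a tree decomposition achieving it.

The largest bag has 5 vertices, giving width 4; this decomposition certifies tw(G) ≤ 4. For the lower bound, the 5 vertices {2, 3, 5, 7, 8} are pairwise adjacent, and any tree decomposition puts a clique entirely inside one bag — forcing width ≥ 4. Hence tw(G) = 4 exactly.

Treewidth 4.
One optimal decomposition is:
Bags: B1 = {2, 4, 5, 6, 7}  B2 = {2, 4, 5, 7, 8}  B3 = {2, 3, 5, 7, 8}  B4 = {1, 2, 4, 5, 7}
Tree: B1–B2, B2–B3, B2–B4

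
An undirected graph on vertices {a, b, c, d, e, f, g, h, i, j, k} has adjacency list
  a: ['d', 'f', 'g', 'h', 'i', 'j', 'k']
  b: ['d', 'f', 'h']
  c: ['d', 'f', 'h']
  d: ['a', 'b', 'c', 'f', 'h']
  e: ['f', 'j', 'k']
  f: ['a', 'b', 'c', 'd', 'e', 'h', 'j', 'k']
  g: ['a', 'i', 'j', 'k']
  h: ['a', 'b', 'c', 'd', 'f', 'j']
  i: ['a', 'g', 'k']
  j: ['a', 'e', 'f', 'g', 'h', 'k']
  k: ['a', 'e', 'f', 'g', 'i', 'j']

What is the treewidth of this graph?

A width-3 tree decomposition is:
Bags: B1 = {c, d, f, h}  B2 = {a, d, f, h}  B3 = {a, f, h, j}  B4 = {a, f, j, k}  B5 = {b, d, f, h}  B6 = {a, g, j, k}  B7 = {e, f, j, k}  B8 = {a, g, i, k}
Tree: B1–B2, B2–B3, B3–B4, B1–B5, B4–B6, B4–B7, B6–B8
Each bag holds 4 vertices, so the decomposition has width 3, which upper-bounds the treewidth. Conversely, {a, g, j, k} is a clique of size 4, and the vertices of any clique must share a bag in every tree decomposition; so some bag has ≥ 4 vertices and tw(G) ≥ 3. The upper and lower bounds meet at 3, so that is the treewidth.

3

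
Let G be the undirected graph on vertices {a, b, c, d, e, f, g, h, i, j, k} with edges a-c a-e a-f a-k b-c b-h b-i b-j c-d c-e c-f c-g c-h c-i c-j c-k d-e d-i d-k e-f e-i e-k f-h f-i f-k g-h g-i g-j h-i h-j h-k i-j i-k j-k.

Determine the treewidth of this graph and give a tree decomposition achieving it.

Each bag holds 5 vertices, so the decomposition has width 4, which upper-bounds the treewidth. For the lower bound, the 5 vertices {a, c, e, f, k} are pairwise adjacent, and any tree decomposition puts a clique entirely inside one bag — forcing width ≥ 4. Therefore the treewidth is 4.

Treewidth 4.
Bags: B1 = {c, e, f, i, k}  B2 = {a, c, e, f, k}  B3 = {c, f, h, i, k}  B4 = {c, h, i, j, k}  B5 = {b, c, h, i, j}  B6 = {c, d, e, i, k}  B7 = {c, g, h, i, j}
Tree: B1–B2, B1–B3, B3–B4, B4–B5, B1–B6, B5–B7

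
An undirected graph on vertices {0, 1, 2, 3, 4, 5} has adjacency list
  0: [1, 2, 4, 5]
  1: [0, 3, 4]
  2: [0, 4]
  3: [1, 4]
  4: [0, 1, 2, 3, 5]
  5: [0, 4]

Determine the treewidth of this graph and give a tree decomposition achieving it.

Each bag holds 3 vertices, so the decomposition has width 2, which upper-bounds the treewidth. For the lower bound, the 3 vertices {0, 1, 4} are pairwise adjacent, and any tree decomposition puts a clique entirely inside one bag — forcing width ≥ 2. Hence tw(G) = 2 exactly.

Treewidth 2.
One optimal decomposition is:
Bags: B1 = {0, 4, 5}  B2 = {0, 1, 4}  B3 = {0, 2, 4}  B4 = {1, 3, 4}
Tree: B1–B2, B1–B3, B2–B4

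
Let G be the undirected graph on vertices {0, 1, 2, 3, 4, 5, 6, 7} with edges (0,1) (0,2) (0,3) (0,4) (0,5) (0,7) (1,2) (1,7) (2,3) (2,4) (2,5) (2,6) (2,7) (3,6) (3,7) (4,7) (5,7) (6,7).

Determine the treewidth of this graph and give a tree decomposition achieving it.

Treewidth 3.
Bags: B1 = {2, 3, 6, 7}  B2 = {0, 2, 3, 7}  B3 = {0, 1, 2, 7}  B4 = {0, 2, 4, 7}  B5 = {0, 2, 5, 7}
Tree: B1–B2, B2–B3, B2–B4, B3–B5

The largest bag has 4 vertices, giving width 3; this decomposition certifies tw(G) ≤ 3. Conversely, {0, 1, 2, 7} is a clique of size 4, and the vertices of any clique must share a bag in every tree decomposition; so some bag has ≥ 4 vertices and tw(G) ≥ 3. Hence tw(G) = 3 exactly.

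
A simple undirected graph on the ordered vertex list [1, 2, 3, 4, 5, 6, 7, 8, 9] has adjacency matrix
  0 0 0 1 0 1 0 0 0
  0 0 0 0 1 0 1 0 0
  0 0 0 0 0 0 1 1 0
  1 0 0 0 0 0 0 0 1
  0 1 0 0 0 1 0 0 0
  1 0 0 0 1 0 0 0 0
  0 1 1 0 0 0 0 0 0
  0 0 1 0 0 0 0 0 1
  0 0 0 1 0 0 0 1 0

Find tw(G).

A width-2 tree decomposition is:
Bags: B1 = {3, 8, 9}  B2 = {3, 4, 9}  B3 = {1, 3, 4}  B4 = {1, 3, 6}  B5 = {3, 5, 6}  B6 = {2, 3, 5}  B7 = {2, 3, 7}
Tree: B1–B2, B2–B3, B3–B4, B4–B5, B5–B6, B6–B7
The largest bag has 3 vertices, giving width 2; this decomposition certifies tw(G) ≤ 2. The edges 3–8–9–4–1–6–5–2–7–3 form a cycle, so G is not a tree and its treewidth is at least 2. Hence tw(G) = 2 exactly.

2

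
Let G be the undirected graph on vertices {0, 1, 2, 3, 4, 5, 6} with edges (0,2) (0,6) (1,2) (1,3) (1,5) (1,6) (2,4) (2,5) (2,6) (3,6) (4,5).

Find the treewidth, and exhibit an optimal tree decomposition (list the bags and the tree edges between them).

Treewidth 2.
One such decomposition:
Bags: B1 = {1, 2, 6}  B2 = {0, 2, 6}  B3 = {1, 2, 5}  B4 = {2, 4, 5}  B5 = {1, 3, 6}
Tree: B1–B2, B1–B3, B3–B4, B1–B5

Each bag holds 3 vertices, so the decomposition has width 2, which upper-bounds the treewidth. Conversely, {0, 2, 6} is a clique of size 3, and the vertices of any clique must share a bag in every tree decomposition; so some bag has ≥ 3 vertices and tw(G) ≥ 2. Combining the bounds, tw(G) = 2.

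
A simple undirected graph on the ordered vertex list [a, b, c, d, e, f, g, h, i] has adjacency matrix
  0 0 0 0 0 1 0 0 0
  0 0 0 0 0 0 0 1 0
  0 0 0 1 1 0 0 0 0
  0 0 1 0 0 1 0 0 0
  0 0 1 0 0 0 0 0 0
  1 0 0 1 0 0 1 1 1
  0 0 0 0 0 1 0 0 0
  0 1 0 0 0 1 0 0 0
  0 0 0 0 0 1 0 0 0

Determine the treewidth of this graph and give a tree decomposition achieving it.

Treewidth 1.
Bags: B1 = {d, f}  B2 = {c, d}  B3 = {f, h}  B4 = {c, e}  B5 = {a, f}  B6 = {f, i}  B7 = {f, g}  B8 = {b, h}
Tree: B1–B2, B1–B3, B2–B4, B1–B5, B1–B6, B6–B7, B3–B8

Each bag holds 2 vertices, so the decomposition has width 1, which upper-bounds the treewidth. Since G has at least one edge (e.g. d–f), it is not an edgeless graph, so tw(G) ≥ 1. Hence tw(G) = 1 exactly.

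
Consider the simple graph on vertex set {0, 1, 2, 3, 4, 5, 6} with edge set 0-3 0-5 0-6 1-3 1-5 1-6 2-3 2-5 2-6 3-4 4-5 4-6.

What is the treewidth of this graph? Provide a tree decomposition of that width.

Every bag has size at most 4, so the width is 4 − 1 = 3 and tw(G) ≤ 3. For the lower bound: the 4 vertex sets {2,5}, {0,3}, {6}, {4} are disjoint, each induces a connected subgraph, and every pair is joined by at least one edge of G. Contracting each set to a single vertex therefore yields K_{4} as a minor, and since treewidth is minor-monotone, tw(G) ≥ tw(K_{4}) = 3. Combining the bounds, tw(G) = 3.

Treewidth 3.
One optimal decomposition is:
Bags: B1 = {2, 3, 5, 6}  B2 = {0, 3, 5, 6}  B3 = {3, 4, 5, 6}  B4 = {1, 3, 5, 6}
Tree: B1–B2, B2–B3, B3–B4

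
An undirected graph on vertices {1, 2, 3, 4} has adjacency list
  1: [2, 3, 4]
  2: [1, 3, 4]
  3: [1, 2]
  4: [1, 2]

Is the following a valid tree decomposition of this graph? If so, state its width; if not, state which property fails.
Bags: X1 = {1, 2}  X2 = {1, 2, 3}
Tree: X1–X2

A tree decomposition must satisfy three properties: every vertex lies in some bag; for every edge, both endpoints lie together in some bag; and for every vertex, the bags containing it form a connected subtree. Here vertex 4 appears in no bag, so the decomposition is invalid.

No — vertex 4 appears in no bag.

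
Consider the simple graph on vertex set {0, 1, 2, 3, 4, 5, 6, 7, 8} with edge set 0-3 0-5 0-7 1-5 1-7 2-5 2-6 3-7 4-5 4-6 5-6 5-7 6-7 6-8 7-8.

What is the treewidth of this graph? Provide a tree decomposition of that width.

Every bag has size at most 3, so the width is 3 − 1 = 2 and tw(G) ≤ 2. On the other hand G contains the 3-clique {6, 7, 8}. A clique must lie in a single bag of any decomposition, so no decomposition can have width below 2. The upper and lower bounds meet at 2, so that is the treewidth.

Treewidth 2.
Bags: B1 = {5, 6, 7}  B2 = {1, 5, 7}  B3 = {2, 5, 6}  B4 = {6, 7, 8}  B5 = {0, 5, 7}  B6 = {0, 3, 7}  B7 = {4, 5, 6}
Tree: B1–B2, B1–B3, B1–B4, B2–B5, B5–B6, B3–B7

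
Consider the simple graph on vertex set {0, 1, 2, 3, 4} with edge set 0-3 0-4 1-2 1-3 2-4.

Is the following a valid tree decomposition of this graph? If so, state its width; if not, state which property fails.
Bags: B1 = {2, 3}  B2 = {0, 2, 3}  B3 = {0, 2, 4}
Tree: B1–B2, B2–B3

A tree decomposition must satisfy three properties: every vertex lies in some bag; for every edge, both endpoints lie together in some bag; and for every vertex, the bags containing it form a connected subtree. Here vertex 1 appears in no bag, so the decomposition is invalid.

No — vertex 1 appears in no bag.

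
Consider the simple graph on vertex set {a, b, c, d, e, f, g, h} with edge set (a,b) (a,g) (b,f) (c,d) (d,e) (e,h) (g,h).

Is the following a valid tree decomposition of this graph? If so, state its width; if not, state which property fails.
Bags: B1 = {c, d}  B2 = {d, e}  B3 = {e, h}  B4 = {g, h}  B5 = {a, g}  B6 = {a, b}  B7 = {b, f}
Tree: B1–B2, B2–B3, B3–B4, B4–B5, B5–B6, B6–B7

Yes; width 1.

Vertex coverage: the bags together contain {a, b, c, d, e, f, g, h}, the full vertex set. Edge coverage: each edge of G has both endpoints in at least one bag. Running intersection: for every vertex, the bags containing it form a connected subtree. All three properties hold, so this is a valid tree decomposition of width max|bag| − 1 = 1, and hence tw(G) ≤ 1.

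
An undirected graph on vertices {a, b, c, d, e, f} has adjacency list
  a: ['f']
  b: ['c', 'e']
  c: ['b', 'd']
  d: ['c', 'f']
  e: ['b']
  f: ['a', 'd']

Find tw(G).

A width-1 tree decomposition is:
Bags: B1 = {a, f}  B2 = {d, f}  B3 = {c, d}  B4 = {b, c}  B5 = {b, e}
Tree: B1–B2, B2–B3, B3–B4, B4–B5
Every bag has size at most 2, so the width is 2 − 1 = 1 and tw(G) ≤ 1. Since G has at least one edge (e.g. a–f), it is not an edgeless graph, so tw(G) ≥ 1. Hence tw(G) = 1 exactly.

1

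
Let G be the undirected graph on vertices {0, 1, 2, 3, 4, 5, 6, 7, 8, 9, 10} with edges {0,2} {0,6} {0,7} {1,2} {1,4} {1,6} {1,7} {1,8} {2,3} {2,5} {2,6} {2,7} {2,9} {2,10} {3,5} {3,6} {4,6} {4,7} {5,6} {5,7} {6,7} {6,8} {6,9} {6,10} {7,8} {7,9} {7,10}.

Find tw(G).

A width-3 tree decomposition is:
Bags: B1 = {2, 6, 7, 9}  B2 = {2, 5, 6, 7}  B3 = {1, 2, 6, 7}  B4 = {1, 4, 6, 7}  B5 = {2, 6, 7, 10}  B6 = {2, 3, 5, 6}  B7 = {0, 2, 6, 7}  B8 = {1, 6, 7, 8}
Tree: B1–B2, B2–B3, B3–B4, B2–B5, B2–B6, B1–B7, B4–B8
Each bag holds 4 vertices, so the decomposition has width 3, which upper-bounds the treewidth. For the lower bound, the 4 vertices {2, 3, 5, 6} are pairwise adjacent, and any tree decomposition puts a clique entirely inside one bag — forcing width ≥ 3. Combining the bounds, tw(G) = 3.

3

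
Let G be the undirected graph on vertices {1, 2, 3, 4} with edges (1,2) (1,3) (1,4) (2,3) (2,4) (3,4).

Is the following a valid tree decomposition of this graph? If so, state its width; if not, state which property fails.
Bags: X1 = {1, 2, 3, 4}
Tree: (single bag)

Yes; width 3.

Checking the three conditions: (i) the bags cover all of {1, 2, 3, 4}; (ii) for each edge, some bag contains both endpoints; (iii) the bags containing any fixed vertex form a subtree. All hold, so the decomposition is valid with width 4 − 1 = 3.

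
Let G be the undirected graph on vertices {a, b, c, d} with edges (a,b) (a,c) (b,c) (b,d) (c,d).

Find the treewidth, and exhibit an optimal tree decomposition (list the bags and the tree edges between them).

Treewidth 2.
Bags: B1 = {b, c, d}  B2 = {a, b, c}
Tree: B1–B2

The largest bag has 3 vertices, giving width 2; this decomposition certifies tw(G) ≤ 2. Conversely, {b, c, d} is a clique of size 3, and the vertices of any clique must share a bag in every tree decomposition; so some bag has ≥ 3 vertices and tw(G) ≥ 2. Combining the bounds, tw(G) = 2.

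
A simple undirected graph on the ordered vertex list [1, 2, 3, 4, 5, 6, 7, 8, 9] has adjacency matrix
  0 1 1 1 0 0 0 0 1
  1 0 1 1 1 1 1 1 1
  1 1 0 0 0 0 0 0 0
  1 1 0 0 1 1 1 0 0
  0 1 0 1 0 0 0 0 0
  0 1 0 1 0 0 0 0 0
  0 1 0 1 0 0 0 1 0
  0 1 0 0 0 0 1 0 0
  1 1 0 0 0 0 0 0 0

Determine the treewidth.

2

A width-2 tree decomposition is:
Bags: B1 = {2, 4, 7}  B2 = {1, 2, 4}  B3 = {1, 2, 9}  B4 = {2, 4, 6}  B5 = {1, 2, 3}  B6 = {2, 7, 8}  B7 = {2, 4, 5}
Tree: B1–B2, B2–B3, B2–B4, B3–B5, B1–B6, B1–B7
The largest bag has 3 vertices, giving width 2; this decomposition certifies tw(G) ≤ 2. For the lower bound, the 3 vertices {2, 7, 8} are pairwise adjacent, and any tree decomposition puts a clique entirely inside one bag — forcing width ≥ 2. Therefore the treewidth is 2.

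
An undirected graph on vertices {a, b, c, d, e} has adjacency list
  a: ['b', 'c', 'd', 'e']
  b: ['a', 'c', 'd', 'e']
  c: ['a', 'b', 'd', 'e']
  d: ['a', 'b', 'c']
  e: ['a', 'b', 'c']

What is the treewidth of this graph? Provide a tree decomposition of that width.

Each bag holds 4 vertices, so the decomposition has width 3, which upper-bounds the treewidth. Conversely, {a, b, c, d} is a clique of size 4, and the vertices of any clique must share a bag in every tree decomposition; so some bag has ≥ 4 vertices and tw(G) ≥ 3. Combining the bounds, tw(G) = 3.

Treewidth 3.
One such decomposition:
Bags: B1 = {a, b, c, d}  B2 = {a, b, c, e}
Tree: B1–B2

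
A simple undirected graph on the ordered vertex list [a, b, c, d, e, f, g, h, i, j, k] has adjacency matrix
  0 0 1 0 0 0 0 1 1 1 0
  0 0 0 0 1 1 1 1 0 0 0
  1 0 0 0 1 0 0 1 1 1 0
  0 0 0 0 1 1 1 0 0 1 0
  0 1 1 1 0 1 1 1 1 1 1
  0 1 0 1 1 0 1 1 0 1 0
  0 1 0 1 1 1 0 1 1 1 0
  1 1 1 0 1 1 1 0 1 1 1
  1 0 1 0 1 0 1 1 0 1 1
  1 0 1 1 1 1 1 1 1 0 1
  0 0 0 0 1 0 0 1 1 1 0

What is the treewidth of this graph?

4

A width-4 tree decomposition is:
Bags: B1 = {e, g, h, i, j}  B2 = {e, f, g, h, j}  B3 = {c, e, h, i, j}  B4 = {e, h, i, j, k}  B5 = {b, e, f, g, h}  B6 = {a, c, h, i, j}  B7 = {d, e, f, g, j}
Tree: B1–B2, B1–B3, B3–B4, B2–B5, B3–B6, B2–B7
Each bag holds 5 vertices, so the decomposition has width 4, which upper-bounds the treewidth. Conversely, {d, e, f, g, j} is a clique of size 5, and the vertices of any clique must share a bag in every tree decomposition; so some bag has ≥ 5 vertices and tw(G) ≥ 4. Therefore the treewidth is 4.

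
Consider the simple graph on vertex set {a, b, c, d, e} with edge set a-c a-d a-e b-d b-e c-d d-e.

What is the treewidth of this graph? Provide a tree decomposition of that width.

Each bag holds 3 vertices, so the decomposition has width 2, which upper-bounds the treewidth. On the other hand G contains the 3-clique {a, d, e}. A clique must lie in a single bag of any decomposition, so no decomposition can have width below 2. Hence tw(G) = 2 exactly.

Treewidth 2.
One such decomposition:
Bags: B1 = {a, d, e}  B2 = {a, c, d}  B3 = {b, d, e}
Tree: B1–B2, B1–B3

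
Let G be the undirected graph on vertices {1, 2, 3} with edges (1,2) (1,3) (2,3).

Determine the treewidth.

2

A width-2 tree decomposition is:
Bags: B1 = {1, 2, 3}
Tree: (single bag)
A single bag containing all 3 vertices is trivially a valid decomposition of width 2. Conversely, {1, 2, 3} is a clique of size 3, and the vertices of any clique must share a bag in every tree decomposition; so some bag has ≥ 3 vertices and tw(G) ≥ 2. The upper and lower bounds meet at 2, so that is the treewidth.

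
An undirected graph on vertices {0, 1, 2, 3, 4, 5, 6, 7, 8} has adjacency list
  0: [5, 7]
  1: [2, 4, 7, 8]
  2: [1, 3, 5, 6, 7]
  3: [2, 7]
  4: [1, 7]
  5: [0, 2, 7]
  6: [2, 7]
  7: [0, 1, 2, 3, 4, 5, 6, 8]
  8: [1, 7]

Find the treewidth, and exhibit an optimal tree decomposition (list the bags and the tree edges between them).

Treewidth 2.
One such decomposition:
Bags: B1 = {1, 2, 7}  B2 = {2, 6, 7}  B3 = {2, 3, 7}  B4 = {2, 5, 7}  B5 = {1, 7, 8}  B6 = {0, 5, 7}  B7 = {1, 4, 7}
Tree: B1–B2, B2–B3, B3–B4, B1–B5, B4–B6, B5–B7

Each bag holds 3 vertices, so the decomposition has width 2, which upper-bounds the treewidth. On the other hand G contains the 3-clique {0, 5, 7}. A clique must lie in a single bag of any decomposition, so no decomposition can have width below 2. The upper and lower bounds meet at 2, so that is the treewidth.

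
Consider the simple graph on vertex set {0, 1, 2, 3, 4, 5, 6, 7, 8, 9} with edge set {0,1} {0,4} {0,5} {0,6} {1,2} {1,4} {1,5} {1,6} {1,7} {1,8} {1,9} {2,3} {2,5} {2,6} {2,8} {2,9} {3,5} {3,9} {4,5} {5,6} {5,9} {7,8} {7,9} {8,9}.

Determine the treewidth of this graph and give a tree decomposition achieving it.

Treewidth 3.
Bags: B1 = {1, 2, 5, 9}  B2 = {1, 2, 5, 6}  B3 = {2, 3, 5, 9}  B4 = {0, 1, 5, 6}  B5 = {1, 2, 8, 9}  B6 = {1, 7, 8, 9}  B7 = {0, 1, 4, 5}
Tree: B1–B2, B1–B3, B2–B4, B1–B5, B5–B6, B4–B7

Every bag has size at most 4, so the width is 4 − 1 = 3 and tw(G) ≤ 3. For the lower bound, the 4 vertices {1, 2, 8, 9} are pairwise adjacent, and any tree decomposition puts a clique entirely inside one bag — forcing width ≥ 3. The upper and lower bounds meet at 3, so that is the treewidth.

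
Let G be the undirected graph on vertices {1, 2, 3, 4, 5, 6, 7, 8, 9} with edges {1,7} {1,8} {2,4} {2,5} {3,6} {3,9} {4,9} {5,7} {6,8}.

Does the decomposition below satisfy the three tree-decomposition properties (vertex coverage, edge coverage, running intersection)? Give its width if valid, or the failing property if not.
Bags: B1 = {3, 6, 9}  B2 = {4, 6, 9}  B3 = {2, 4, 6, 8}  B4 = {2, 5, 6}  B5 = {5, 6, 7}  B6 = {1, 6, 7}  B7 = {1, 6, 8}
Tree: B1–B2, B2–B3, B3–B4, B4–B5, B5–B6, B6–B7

A tree decomposition must satisfy three properties: every vertex lies in some bag; for every edge, both endpoints lie together in some bag; and for every vertex, the bags containing it form a connected subtree. Here bags containing vertex 8 are not connected in the tree, so the decomposition is invalid.

No — bags containing vertex 8 are not connected in the tree.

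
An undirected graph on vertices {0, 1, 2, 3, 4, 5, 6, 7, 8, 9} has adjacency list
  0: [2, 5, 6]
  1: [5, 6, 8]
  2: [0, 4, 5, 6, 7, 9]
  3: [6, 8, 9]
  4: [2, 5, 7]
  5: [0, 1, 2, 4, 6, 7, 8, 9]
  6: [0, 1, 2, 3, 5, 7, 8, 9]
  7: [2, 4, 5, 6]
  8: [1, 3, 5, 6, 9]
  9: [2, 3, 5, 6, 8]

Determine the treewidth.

A width-3 tree decomposition is:
Bags: B1 = {2, 5, 6, 9}  B2 = {5, 6, 8, 9}  B3 = {3, 6, 8, 9}  B4 = {2, 5, 6, 7}  B5 = {2, 4, 5, 7}  B6 = {0, 2, 5, 6}  B7 = {1, 5, 6, 8}
Tree: B1–B2, B2–B3, B1–B4, B4–B5, B4–B6, B2–B7
Each bag holds 4 vertices, so the decomposition has width 3, which upper-bounds the treewidth. On the other hand G contains the 4-clique {3, 6, 8, 9}. A clique must lie in a single bag of any decomposition, so no decomposition can have width below 3. The upper and lower bounds meet at 3, so that is the treewidth.

3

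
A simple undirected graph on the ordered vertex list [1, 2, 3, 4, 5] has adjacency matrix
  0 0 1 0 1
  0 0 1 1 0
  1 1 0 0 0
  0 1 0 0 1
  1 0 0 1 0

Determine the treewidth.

A width-2 tree decomposition is:
Bags: B1 = {1, 2, 3}  B2 = {1, 2, 5}  B3 = {2, 4, 5}
Tree: B1–B2, B2–B3
Each bag holds 3 vertices, so the decomposition has width 2, which upper-bounds the treewidth. The edges 2–3–1–5–4–2 form a cycle, so G is not a tree and its treewidth is at least 2. The upper and lower bounds meet at 2, so that is the treewidth.

2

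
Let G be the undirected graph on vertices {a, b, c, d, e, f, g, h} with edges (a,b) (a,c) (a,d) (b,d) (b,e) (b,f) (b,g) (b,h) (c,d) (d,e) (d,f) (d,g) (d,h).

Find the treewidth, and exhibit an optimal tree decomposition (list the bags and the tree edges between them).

Treewidth 2.
Bags: B1 = {b, d, h}  B2 = {b, d, f}  B3 = {b, d, e}  B4 = {b, d, g}  B5 = {a, b, d}  B6 = {a, c, d}
Tree: B1–B2, B1–B3, B3–B4, B3–B5, B5–B6

Each bag holds 3 vertices, so the decomposition has width 2, which upper-bounds the treewidth. On the other hand G contains the 3-clique {a, c, d}. A clique must lie in a single bag of any decomposition, so no decomposition can have width below 2. Hence tw(G) = 2 exactly.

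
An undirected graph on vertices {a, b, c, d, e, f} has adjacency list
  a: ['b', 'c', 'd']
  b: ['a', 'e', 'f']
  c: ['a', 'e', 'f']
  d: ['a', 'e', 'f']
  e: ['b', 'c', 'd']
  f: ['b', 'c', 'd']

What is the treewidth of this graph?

3

A width-3 tree decomposition is:
Bags: B1 = {a, d, e, f}  B2 = {a, b, e, f}  B3 = {a, c, e, f}
Tree: B1–B2, B2–B3
The largest bag has 4 vertices, giving width 3; this decomposition certifies tw(G) ≤ 3. For the lower bound: the 4 vertex sets {d,e}, {a,b}, {f}, {c} are disjoint, each induces a connected subgraph, and every pair is joined by at least one edge of G. Contracting each set to a single vertex therefore yields K_{4} as a minor, and since treewidth is minor-monotone, tw(G) ≥ tw(K_{4}) = 3. Combining the bounds, tw(G) = 3.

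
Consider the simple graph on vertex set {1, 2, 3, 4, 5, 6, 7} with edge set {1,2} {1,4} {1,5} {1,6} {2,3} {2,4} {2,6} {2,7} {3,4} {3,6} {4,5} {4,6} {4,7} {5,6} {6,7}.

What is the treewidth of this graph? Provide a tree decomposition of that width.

Every bag has size at most 4, so the width is 4 − 1 = 3 and tw(G) ≤ 3. On the other hand G contains the 4-clique {1, 2, 4, 6}. A clique must lie in a single bag of any decomposition, so no decomposition can have width below 3. Therefore the treewidth is 3.

Treewidth 3.
Bags: B1 = {2, 4, 6, 7}  B2 = {2, 3, 4, 6}  B3 = {1, 2, 4, 6}  B4 = {1, 4, 5, 6}
Tree: B1–B2, B1–B3, B3–B4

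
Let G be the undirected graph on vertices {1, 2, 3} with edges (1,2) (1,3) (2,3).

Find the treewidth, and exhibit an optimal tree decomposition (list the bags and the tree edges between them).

Treewidth 2.
Bags: B1 = {1, 2, 3}
Tree: (single bag)

With just one bag of size 3, the width is 3 − 1 = 2, so tw(G) ≤ 2. On the other hand G contains the 3-clique {1, 2, 3}. A clique must lie in a single bag of any decomposition, so no decomposition can have width below 2. Therefore the treewidth is 2.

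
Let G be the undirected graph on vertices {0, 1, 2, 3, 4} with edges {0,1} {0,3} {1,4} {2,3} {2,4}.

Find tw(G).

A width-2 tree decomposition is:
Bags: B1 = {0, 2, 3}  B2 = {0, 2, 4}  B3 = {0, 1, 4}
Tree: B1–B2, B2–B3
The largest bag has 3 vertices, giving width 2; this decomposition certifies tw(G) ≤ 2. For the lower bound, G contains the cycle 0–3–2–4–1–0, so G is not a forest; only forests have treewidth ≤ 1, hence tw(G) ≥ 2. Combining the bounds, tw(G) = 2.

2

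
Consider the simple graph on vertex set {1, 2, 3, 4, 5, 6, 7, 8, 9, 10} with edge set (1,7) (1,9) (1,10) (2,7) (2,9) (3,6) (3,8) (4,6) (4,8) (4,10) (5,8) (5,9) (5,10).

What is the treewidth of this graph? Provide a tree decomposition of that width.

Every bag has size at most 3, so the width is 3 − 1 = 2 and tw(G) ≤ 2. For the lower bound, G contains the cycle 3–6–4–8–3, so G is not a forest; only forests have treewidth ≤ 1, hence tw(G) ≥ 2. The upper and lower bounds meet at 2, so that is the treewidth.

Treewidth 2.
Bags: B1 = {3, 6, 8}  B2 = {4, 6, 8}  B3 = {4, 5, 8}  B4 = {4, 5, 10}  B5 = {5, 9, 10}  B6 = {1, 9, 10}  B7 = {1, 2, 9}  B8 = {1, 2, 7}
Tree: B1–B2, B2–B3, B3–B4, B4–B5, B5–B6, B6–B7, B7–B8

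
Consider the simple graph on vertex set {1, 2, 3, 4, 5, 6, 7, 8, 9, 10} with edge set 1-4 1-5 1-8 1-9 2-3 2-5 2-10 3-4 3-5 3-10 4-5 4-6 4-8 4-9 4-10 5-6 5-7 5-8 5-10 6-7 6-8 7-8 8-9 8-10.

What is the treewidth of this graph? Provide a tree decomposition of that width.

Treewidth 3.
One such decomposition:
Bags: B1 = {4, 5, 8, 10}  B2 = {1, 4, 5, 8}  B3 = {4, 5, 6, 8}  B4 = {1, 4, 8, 9}  B5 = {5, 6, 7, 8}  B6 = {3, 4, 5, 10}  B7 = {2, 3, 5, 10}
Tree: B1–B2, B1–B3, B2–B4, B3–B5, B1–B6, B6–B7

Each bag holds 4 vertices, so the decomposition has width 3, which upper-bounds the treewidth. For the lower bound, the 4 vertices {1, 4, 8, 9} are pairwise adjacent, and any tree decomposition puts a clique entirely inside one bag — forcing width ≥ 3. The upper and lower bounds meet at 3, so that is the treewidth.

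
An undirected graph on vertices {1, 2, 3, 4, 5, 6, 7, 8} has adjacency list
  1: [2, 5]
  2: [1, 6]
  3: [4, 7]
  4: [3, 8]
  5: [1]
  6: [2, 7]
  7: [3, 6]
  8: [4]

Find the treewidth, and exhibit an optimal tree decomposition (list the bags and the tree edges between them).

The largest bag has 2 vertices, giving width 1; this decomposition certifies tw(G) ≤ 1. Any graph with an edge has treewidth ≥ 1, and G has the edge 5–1. Combining the bounds, tw(G) = 1.

Treewidth 1.
One optimal decomposition is:
Bags: B1 = {1, 5}  B2 = {1, 2}  B3 = {2, 6}  B4 = {6, 7}  B5 = {3, 7}  B6 = {3, 4}  B7 = {4, 8}
Tree: B1–B2, B2–B3, B3–B4, B4–B5, B5–B6, B6–B7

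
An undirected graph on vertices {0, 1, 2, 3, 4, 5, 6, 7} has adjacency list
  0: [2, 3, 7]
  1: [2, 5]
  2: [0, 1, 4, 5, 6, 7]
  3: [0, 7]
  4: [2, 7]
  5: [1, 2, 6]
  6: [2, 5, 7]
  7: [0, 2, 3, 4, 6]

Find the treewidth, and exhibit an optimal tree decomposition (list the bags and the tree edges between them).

Every bag has size at most 3, so the width is 3 − 1 = 2 and tw(G) ≤ 2. For the lower bound, the 3 vertices {1, 2, 5} are pairwise adjacent, and any tree decomposition puts a clique entirely inside one bag — forcing width ≥ 2. The upper and lower bounds meet at 2, so that is the treewidth.

Treewidth 2.
One optimal decomposition is:
Bags: B1 = {2, 6, 7}  B2 = {0, 2, 7}  B3 = {0, 3, 7}  B4 = {2, 5, 6}  B5 = {2, 4, 7}  B6 = {1, 2, 5}
Tree: B1–B2, B2–B3, B1–B4, B1–B5, B4–B6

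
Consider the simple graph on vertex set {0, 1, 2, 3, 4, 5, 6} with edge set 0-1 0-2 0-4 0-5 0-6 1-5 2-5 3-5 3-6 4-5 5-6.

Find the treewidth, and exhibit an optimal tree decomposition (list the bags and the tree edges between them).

Each bag holds 3 vertices, so the decomposition has width 2, which upper-bounds the treewidth. For the lower bound, the 3 vertices {0, 1, 5} are pairwise adjacent, and any tree decomposition puts a clique entirely inside one bag — forcing width ≥ 2. Hence tw(G) = 2 exactly.

Treewidth 2.
One optimal decomposition is:
Bags: B1 = {0, 4, 5}  B2 = {0, 2, 5}  B3 = {0, 1, 5}  B4 = {0, 5, 6}  B5 = {3, 5, 6}
Tree: B1–B2, B2–B3, B1–B4, B4–B5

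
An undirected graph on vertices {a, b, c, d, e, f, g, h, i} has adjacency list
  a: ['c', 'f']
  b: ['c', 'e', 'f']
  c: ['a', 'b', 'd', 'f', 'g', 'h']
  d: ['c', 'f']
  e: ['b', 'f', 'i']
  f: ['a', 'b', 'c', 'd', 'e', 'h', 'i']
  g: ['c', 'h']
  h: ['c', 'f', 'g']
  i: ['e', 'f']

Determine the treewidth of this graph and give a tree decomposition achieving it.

Treewidth 2.
One such decomposition:
Bags: B1 = {c, f, h}  B2 = {b, c, f}  B3 = {c, g, h}  B4 = {a, c, f}  B5 = {c, d, f}  B6 = {b, e, f}  B7 = {e, f, i}
Tree: B1–B2, B1–B3, B1–B4, B2–B5, B2–B6, B6–B7

The largest bag has 3 vertices, giving width 2; this decomposition certifies tw(G) ≤ 2. Conversely, {c, g, h} is a clique of size 3, and the vertices of any clique must share a bag in every tree decomposition; so some bag has ≥ 3 vertices and tw(G) ≥ 2. Hence tw(G) = 2 exactly.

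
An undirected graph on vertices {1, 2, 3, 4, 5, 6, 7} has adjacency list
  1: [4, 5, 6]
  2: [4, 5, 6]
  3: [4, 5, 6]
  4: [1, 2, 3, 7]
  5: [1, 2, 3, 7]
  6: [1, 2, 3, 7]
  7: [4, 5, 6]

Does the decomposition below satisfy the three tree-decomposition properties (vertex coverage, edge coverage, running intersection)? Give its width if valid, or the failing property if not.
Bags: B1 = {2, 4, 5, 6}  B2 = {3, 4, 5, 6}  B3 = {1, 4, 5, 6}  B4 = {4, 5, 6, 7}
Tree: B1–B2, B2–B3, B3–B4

Vertex coverage: the bags together contain {1, 2, 3, 4, 5, 6, 7}, the full vertex set. Edge coverage: each edge of G has both endpoints in at least one bag. Running intersection: for every vertex, the bags containing it form a connected subtree. All three properties hold, so this is a valid tree decomposition of width max|bag| − 1 = 3, and hence tw(G) ≤ 3.

Yes; width 3.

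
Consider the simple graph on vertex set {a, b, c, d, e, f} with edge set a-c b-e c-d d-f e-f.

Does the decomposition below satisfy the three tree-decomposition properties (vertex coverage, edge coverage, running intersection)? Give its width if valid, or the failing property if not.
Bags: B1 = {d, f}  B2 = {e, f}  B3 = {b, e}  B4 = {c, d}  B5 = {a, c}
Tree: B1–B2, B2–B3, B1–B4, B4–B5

Yes; width 1.

Checking the three conditions: (i) the bags cover all of {a, b, c, d, e, f}; (ii) for each edge, some bag contains both endpoints; (iii) the bags containing any fixed vertex form a subtree. All hold, so the decomposition is valid with width 2 − 1 = 1.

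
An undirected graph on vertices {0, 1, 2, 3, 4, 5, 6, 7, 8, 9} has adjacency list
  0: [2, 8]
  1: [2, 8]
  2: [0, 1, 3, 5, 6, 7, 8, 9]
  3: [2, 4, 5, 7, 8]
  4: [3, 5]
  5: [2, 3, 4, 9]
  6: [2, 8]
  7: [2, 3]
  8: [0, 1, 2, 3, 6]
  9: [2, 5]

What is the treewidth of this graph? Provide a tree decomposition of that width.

Treewidth 2.
One such decomposition:
Bags: B1 = {2, 3, 8}  B2 = {2, 3, 5}  B3 = {1, 2, 8}  B4 = {3, 4, 5}  B5 = {2, 5, 9}  B6 = {2, 3, 7}  B7 = {0, 2, 8}  B8 = {2, 6, 8}
Tree: B1–B2, B1–B3, B2–B4, B2–B5, B2–B6, B3–B7, B1–B8

Every bag has size at most 3, so the width is 3 − 1 = 2 and tw(G) ≤ 2. For the lower bound, the 3 vertices {0, 2, 8} are pairwise adjacent, and any tree decomposition puts a clique entirely inside one bag — forcing width ≥ 2. The upper and lower bounds meet at 2, so that is the treewidth.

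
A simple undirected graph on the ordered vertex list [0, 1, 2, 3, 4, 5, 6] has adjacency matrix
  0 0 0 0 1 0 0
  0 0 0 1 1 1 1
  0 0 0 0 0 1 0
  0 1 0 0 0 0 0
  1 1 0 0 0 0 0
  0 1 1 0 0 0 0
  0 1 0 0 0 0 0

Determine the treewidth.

A width-1 tree decomposition is:
Bags: B1 = {1, 3}  B2 = {1, 5}  B3 = {1, 4}  B4 = {2, 5}  B5 = {1, 6}  B6 = {0, 4}
Tree: B1–B2, B2–B3, B2–B4, B1–B5, B3–B6
Every bag has size at most 2, so the width is 2 − 1 = 1 and tw(G) ≤ 1. G has an edge, so its treewidth is at least 1. The upper and lower bounds meet at 1, so that is the treewidth.

1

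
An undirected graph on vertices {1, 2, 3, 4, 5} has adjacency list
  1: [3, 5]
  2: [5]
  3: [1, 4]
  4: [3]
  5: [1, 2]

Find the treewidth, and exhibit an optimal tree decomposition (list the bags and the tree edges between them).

Treewidth 1.
One optimal decomposition is:
Bags: B1 = {3, 4}  B2 = {1, 3}  B3 = {1, 5}  B4 = {2, 5}
Tree: B1–B2, B2–B3, B3–B4

Every bag has size at most 2, so the width is 2 − 1 = 1 and tw(G) ≤ 1. G has an edge, so its treewidth is at least 1. The upper and lower bounds meet at 1, so that is the treewidth.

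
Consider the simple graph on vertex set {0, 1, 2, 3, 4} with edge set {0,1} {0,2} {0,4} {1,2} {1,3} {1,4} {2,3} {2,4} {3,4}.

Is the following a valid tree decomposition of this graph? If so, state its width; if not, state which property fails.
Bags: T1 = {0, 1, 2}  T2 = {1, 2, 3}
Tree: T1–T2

A tree decomposition must satisfy three properties: every vertex lies in some bag; for every edge, both endpoints lie together in some bag; and for every vertex, the bags containing it form a connected subtree. Here vertex 4 appears in no bag, so the decomposition is invalid.

No — vertex 4 appears in no bag.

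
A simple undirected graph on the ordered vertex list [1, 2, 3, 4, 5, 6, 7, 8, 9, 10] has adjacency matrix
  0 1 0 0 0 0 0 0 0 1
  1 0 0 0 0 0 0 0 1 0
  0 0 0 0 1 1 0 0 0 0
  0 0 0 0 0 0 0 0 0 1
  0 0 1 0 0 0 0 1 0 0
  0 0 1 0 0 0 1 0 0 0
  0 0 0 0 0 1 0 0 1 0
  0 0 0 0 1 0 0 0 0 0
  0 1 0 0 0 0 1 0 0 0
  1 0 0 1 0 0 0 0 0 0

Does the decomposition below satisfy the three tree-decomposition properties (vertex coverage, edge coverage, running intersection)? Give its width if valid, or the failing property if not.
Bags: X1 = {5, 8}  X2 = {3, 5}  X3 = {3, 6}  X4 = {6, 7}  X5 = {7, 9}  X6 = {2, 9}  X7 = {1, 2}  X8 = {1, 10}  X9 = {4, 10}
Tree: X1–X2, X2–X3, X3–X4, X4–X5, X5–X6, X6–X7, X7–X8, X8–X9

Vertex coverage: the bags together contain {1, 2, 3, 4, 5, 6, 7, 8, 9, 10}, the full vertex set. Edge coverage: each edge of G has both endpoints in at least one bag. Running intersection: for every vertex, the bags containing it form a connected subtree. All three properties hold, so this is a valid tree decomposition of width max|bag| − 1 = 1, and hence tw(G) ≤ 1.

Yes; width 1.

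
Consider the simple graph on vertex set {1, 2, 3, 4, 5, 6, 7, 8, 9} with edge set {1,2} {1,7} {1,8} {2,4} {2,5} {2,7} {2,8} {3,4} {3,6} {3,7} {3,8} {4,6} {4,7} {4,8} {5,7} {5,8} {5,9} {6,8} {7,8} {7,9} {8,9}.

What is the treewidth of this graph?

3

A width-3 tree decomposition is:
Bags: B1 = {2, 4, 7, 8}  B2 = {3, 4, 7, 8}  B3 = {3, 4, 6, 8}  B4 = {2, 5, 7, 8}  B5 = {5, 7, 8, 9}  B6 = {1, 2, 7, 8}
Tree: B1–B2, B2–B3, B1–B4, B4–B5, B1–B6
The largest bag has 4 vertices, giving width 3; this decomposition certifies tw(G) ≤ 3. For the lower bound, the 4 vertices {3, 4, 6, 8} are pairwise adjacent, and any tree decomposition puts a clique entirely inside one bag — forcing width ≥ 3. Therefore the treewidth is 3.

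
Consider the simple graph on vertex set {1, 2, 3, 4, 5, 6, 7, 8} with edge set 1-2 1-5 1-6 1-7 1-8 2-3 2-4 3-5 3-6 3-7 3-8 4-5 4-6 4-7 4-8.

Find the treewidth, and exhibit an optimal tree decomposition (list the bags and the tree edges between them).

Treewidth 3.
One such decomposition:
Bags: B1 = {1, 3, 4, 6}  B2 = {1, 2, 3, 4}  B3 = {1, 3, 4, 8}  B4 = {1, 3, 4, 5}  B5 = {1, 3, 4, 7}
Tree: B1–B2, B2–B3, B3–B4, B4–B5

The largest bag has 4 vertices, giving width 3; this decomposition certifies tw(G) ≤ 3. For the lower bound: the 4 vertex sets {1,6}, {2,4}, {3}, {8} are disjoint, each induces a connected subgraph, and every pair is joined by at least one edge of G. Contracting each set to a single vertex therefore yields K_{4} as a minor, and since treewidth is minor-monotone, tw(G) ≥ tw(K_{4}) = 3. Therefore the treewidth is 3.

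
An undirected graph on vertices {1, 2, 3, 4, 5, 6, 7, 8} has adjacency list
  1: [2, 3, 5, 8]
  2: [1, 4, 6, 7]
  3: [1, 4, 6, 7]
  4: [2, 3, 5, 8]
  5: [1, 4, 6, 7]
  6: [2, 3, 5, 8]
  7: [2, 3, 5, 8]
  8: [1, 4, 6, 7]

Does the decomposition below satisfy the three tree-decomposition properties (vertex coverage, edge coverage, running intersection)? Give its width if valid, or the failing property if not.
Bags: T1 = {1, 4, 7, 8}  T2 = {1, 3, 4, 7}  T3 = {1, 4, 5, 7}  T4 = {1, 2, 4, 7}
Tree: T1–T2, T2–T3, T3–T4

No — vertex 6 appears in no bag.

A tree decomposition must satisfy three properties: every vertex lies in some bag; for every edge, both endpoints lie together in some bag; and for every vertex, the bags containing it form a connected subtree. Here vertex 6 appears in no bag, so the decomposition is invalid.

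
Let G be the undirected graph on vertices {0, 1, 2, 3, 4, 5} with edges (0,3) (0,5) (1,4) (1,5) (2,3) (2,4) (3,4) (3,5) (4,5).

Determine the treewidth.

A width-2 tree decomposition is:
Bags: B1 = {1, 4, 5}  B2 = {3, 4, 5}  B3 = {0, 3, 5}  B4 = {2, 3, 4}
Tree: B1–B2, B2–B3, B2–B4
Each bag holds 3 vertices, so the decomposition has width 2, which upper-bounds the treewidth. On the other hand G contains the 3-clique {1, 4, 5}. A clique must lie in a single bag of any decomposition, so no decomposition can have width below 2. The upper and lower bounds meet at 2, so that is the treewidth.

2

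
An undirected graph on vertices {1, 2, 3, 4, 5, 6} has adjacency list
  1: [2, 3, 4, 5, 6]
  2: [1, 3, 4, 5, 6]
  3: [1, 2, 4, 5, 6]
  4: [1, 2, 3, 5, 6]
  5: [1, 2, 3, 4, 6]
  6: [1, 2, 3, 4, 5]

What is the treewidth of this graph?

5

A width-5 tree decomposition is:
Bags: B1 = {1, 2, 3, 4, 5, 6}
Tree: (single bag)
A single bag containing all 6 vertices is trivially a valid decomposition of width 5. Conversely, {1, 2, 3, 4, 5, 6} is a clique of size 6, and the vertices of any clique must share a bag in every tree decomposition; so some bag has ≥ 6 vertices and tw(G) ≥ 5. Therefore the treewidth is 5.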